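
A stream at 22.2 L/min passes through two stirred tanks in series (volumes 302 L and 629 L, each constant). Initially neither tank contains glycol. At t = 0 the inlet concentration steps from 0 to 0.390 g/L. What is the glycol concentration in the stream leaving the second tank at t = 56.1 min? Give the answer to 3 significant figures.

Each tank obeys Vᵢ dCᵢ/dt = Q(Cᵢ₋₁ − Cᵢ), so τᵢ = Vᵢ/Q.
τ₁ = 302/22.2 = 13.604 min; τ₂ = 629/22.2 = 28.333 min.
Solving the cascade with C₁(0)=C₂(0)=0 gives C₂(t) = C_in[1 − (τ₁ e^(−t/τ₁) − τ₂ e^(−t/τ₂))/(τ₁ − τ₂)].
At t = 56.1: e^(−t/τ₁) = 0.016181, e^(−t/τ₂) = 0.13807.
C₂ = 0.390·[1 − (13.604·0.016181 − 28.333·0.13807)/(-14.730)] = 0.390·0.74936 = 0.29225 g/L.

0.292 g/L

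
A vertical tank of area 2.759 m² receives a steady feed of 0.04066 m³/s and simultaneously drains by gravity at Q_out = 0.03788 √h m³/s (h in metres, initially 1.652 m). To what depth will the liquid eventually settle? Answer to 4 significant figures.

1.152 m

Level balance: A dh/dt = 0.04066 − 0.03788 √h. Setting dh/dt = 0:
Q_in = 0.03788 √h_ss ⇒ √h_ss = 0.04066/0.03788 = 1.07339.
h_ss = 1.07339² = 1.15217 m. (Since h₀ = 1.652 m > h_ss, the level will fall toward this value.)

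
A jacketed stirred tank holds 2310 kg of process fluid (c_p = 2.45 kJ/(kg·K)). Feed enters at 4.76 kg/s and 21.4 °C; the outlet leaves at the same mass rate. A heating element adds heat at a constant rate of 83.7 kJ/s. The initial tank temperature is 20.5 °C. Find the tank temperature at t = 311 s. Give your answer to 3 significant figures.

24.3 °C

Unsteady energy balance on the tank contents: M c_p dT/dt = ṁ c_p (T_in − T) + 83.7.
τ = M/ṁ = 485.29 s; T_ss = T_in + Q̇/(ṁ c_p) = 21.4 + 83.7/(4.76·2.45) = 28.577 °C.
T approaches T_ss exponentially: T(t) = T_ss + (T₀ − T_ss) e^(−t/τ).
T(311) = 28.577 + (-8.0772)·e^(−311/485.29) = 28.577 + (-8.0772)·0.52685 = 24.322 °C.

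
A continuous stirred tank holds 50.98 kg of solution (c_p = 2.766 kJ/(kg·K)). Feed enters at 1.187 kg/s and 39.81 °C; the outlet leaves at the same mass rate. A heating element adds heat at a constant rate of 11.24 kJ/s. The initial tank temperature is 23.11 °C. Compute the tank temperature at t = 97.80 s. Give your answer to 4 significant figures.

41.17 °C

M c_p dT/dt = ṁ c_p (T_in − T) + Q̇.
τ = M/ṁ = 42.9486 s; T_ss = T_in + Q̇/(ṁ c_p) = 39.81 + 11.24/(1.187·2.766) = 43.2334 °C.
Integrating: T(t) = T_ss + (T₀ − T_ss) e^(−t/τ).
T(97.80) = 43.2334 + (-20.1234)·e^(−97.80/42.9486) = 43.2334 + (-20.1234)·0.102577 = 41.1692 °C.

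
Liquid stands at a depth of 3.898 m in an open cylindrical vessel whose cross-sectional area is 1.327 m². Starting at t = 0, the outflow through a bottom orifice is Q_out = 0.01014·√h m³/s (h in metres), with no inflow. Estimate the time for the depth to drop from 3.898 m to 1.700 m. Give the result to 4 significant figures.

Mass balance (ρ constant): A dh/dt = −0.01014 √h.
Separate and integrate: 2(√h − √h₀) = −(0.01014/A) t.
t = 2A(√h₀ − √h)/0.01014 = 2·1.327·(√3.898 − √1.700)/0.01014
  = 2.65400 × (1.97434 − 1.30384) / 0.01014 = 175.492 s.

175.5 s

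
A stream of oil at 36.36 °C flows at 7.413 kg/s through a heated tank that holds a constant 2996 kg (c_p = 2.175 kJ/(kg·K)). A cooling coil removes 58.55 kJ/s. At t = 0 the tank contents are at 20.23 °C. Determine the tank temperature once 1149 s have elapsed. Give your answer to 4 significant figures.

First-law balance (no shaft work): M c_p dT/dt = ṁ c_p (T_in − T) − 58.55.
τ = M/ṁ = 404.155 s; T_ss = T_in − Q̇/(ṁ c_p) = 36.36 − 58.55/(7.413·2.175) = 32.7286 °C.
Integrating: T(t) = T_ss + (T₀ − T_ss) e^(−t/τ).
T(1149) = 32.7286 + (-12.4986)·e^(−1149/404.155) = 32.7286 + (-12.4986)·0.0582524 = 32.0005 °C.

32.00 °C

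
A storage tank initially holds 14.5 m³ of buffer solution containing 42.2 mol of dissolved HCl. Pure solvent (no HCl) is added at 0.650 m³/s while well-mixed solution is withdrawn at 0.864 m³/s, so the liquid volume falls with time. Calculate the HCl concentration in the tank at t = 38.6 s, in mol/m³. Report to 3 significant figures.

Let m(t) be the amount of HCl. Volume: V(t) = V₀ + (Q_in − Q_out) t = 14.5 − 0.21400 t; V(38.6) = 6.2396 m³.
No HCl enters, so dm/dt = −Q_out · (m/V).
dm/m = −Q_out dt/(V₀ − 0.21400 t); integrating gives ln(m/m₀) = −(Q_out/(Q_in−Q_out)) ln(V/V₀).
m = m₀ (V₀/V)^(Q_out/(Q_in−Q_out)) = 42.2 × (14.5/6.2396)^(-4.0374) = 1.4021 mol.
C = m/V = 1.4021/6.2396 = 0.22471 mol/m³.

0.225 mol/m³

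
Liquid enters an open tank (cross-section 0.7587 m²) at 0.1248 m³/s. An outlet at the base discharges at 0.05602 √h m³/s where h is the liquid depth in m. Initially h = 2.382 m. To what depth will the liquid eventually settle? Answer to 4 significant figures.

4.963 m

A dh/dt = Q_in − 0.05602 √h. Steady state requires inflow = outflow:
Q_in = 0.05602 √h_ss ⇒ √h_ss = 0.1248/0.05602 = 2.22778.
h_ss = 2.22778² = 4.96298 m. (Since h₀ = 2.382 m < h_ss, the level will rise toward this value.)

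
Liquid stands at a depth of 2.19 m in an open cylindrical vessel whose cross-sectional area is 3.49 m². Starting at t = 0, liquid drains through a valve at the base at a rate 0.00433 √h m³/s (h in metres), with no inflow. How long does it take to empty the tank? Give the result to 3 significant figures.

2390 s

Accumulation of liquid (constant cross-section A): A dh/dt = −0.00433 √h.
This is separable: 2 d(√h)/dt = −0.00433/A, so √h = √h₀ − (0.00433/(2A)) t.
Tank is empty when √h = 0: t_empty = 2A√h₀/0.00433.
t_empty = 2·3.49·√2.19/0.00433 = 6.9800·1.4799/0.00433 = 2385.6 s.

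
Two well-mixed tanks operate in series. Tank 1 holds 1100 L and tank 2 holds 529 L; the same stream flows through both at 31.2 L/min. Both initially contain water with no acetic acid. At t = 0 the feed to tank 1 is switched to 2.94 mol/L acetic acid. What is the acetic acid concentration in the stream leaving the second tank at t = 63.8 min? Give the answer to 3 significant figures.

2.08 mol/L

Time constants: τᵢ = Vᵢ/Q for each well-mixed tank.
τ₁ = 1100/31.2 = 35.256 min; τ₂ = 529/31.2 = 16.955 min.
Solving the cascade with C₁(0)=C₂(0)=0 gives C₂(t) = C_in[1 − (τ₁ e^(−t/τ₁) − τ₂ e^(−t/τ₂))/(τ₁ − τ₂)].
At t = 63.8: e^(−t/τ₁) = 0.16372, e^(−t/τ₂) = 0.023217.
C₂ = 2.94·[1 − (35.256·0.16372 − 16.955·0.023217)/(18.301)] = 2.94·0.70611 = 2.0760 mol/L.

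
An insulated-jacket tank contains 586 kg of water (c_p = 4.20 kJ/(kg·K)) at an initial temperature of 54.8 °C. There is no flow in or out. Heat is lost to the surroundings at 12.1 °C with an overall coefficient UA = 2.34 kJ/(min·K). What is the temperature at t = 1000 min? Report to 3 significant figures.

28.6 °C

Lumped-capacitance energy balance: M c_p dT/dt = UA(T_amb − T).
dT/dt = (T_ss − T)/τ with T_ss = T_amb = 12.100 °C, τ = M c_p/UA = 586·4.20/2.34 = 1051.8 min.
Integrating: T(t) = T_ss + (T₀ − T_ss) e^(−t/τ).
T(1000) = 12.100 + (42.700)·0.38645 = 28.601 °C.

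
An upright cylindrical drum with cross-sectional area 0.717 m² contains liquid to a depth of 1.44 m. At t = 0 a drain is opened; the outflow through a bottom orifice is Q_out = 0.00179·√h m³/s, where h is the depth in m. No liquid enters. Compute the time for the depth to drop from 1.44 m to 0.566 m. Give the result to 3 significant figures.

With no inflow, A dh/dt = −0.00179 √h.
∫ h^(−1/2) dh = −(0.00179/A) ∫ dt, giving 2√h = 2√h₀ − (0.00179/A) t.
t = 2A(√h₀ − √h)/0.00179 = 2·0.717·(√1.44 − √0.566)/0.00179
  = 1.4340 × (1.2000 − 0.75233) / 0.00179 = 358.64 s.

359 s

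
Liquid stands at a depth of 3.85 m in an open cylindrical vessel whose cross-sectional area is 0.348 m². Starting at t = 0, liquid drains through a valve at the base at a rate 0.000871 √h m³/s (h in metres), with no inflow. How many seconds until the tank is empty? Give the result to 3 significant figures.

1570 s

Unsteady balance on liquid volume: A dh/dt = −0.000871 √h.
Separate and integrate: 2(√h − √h₀) = −(0.000871/A) t.
Tank is empty when √h = 0: t_empty = 2A√h₀/0.000871.
t_empty = 2·0.348·√3.85/0.000871 = 0.69600·1.9621/0.000871 = 1567.9 s.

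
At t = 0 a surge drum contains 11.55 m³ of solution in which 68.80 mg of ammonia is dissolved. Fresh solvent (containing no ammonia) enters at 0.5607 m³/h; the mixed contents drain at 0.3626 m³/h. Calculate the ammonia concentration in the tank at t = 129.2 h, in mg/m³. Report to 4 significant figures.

Total volume: dV/dt = Q_in − Q_out = 0.198100 m³/h, so V(t) = 11.55 + 0.198100 t and V(129.2) = 37.1445 m³.
No ammonia enters, so dm/dt = −Q_out · (m/V).
Separate: dm/m = −Q_out dt/V(t) ⇒ ln(m/m₀) = −(Q_out/(Q_in−Q_out)) ln(V/V₀).
m = m₀ (V₀/V)^(Q_out/(Q_in−Q_out)) = 68.80 × (11.55/37.1445)^(1.83039) = 8.10978 mg.
C = m/V = 8.10978/37.1445 = 0.218330 mg/m³.

0.2183 mg/m³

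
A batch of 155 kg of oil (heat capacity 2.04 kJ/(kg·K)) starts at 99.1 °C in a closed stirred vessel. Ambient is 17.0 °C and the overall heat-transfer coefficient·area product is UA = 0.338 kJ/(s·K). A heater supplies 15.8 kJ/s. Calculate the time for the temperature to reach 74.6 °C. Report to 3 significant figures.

Energy balance: M c_p dT/dt = −UA(T − T_amb) + Q̇.
τ = M c_p/UA = 935.50 s; T_ss = T_amb + Q̇/UA = 17.0 + 15.8/0.338 = 63.746 °C.
T(t) = T_ss + (T₀ − T_ss)e^(−t/τ); set T = 74.6:
t = −τ ln[(T − T_ss)/(T₀ − T_ss)] = −935.50 · ln(0.30702) = 1104.7 s.

1100 s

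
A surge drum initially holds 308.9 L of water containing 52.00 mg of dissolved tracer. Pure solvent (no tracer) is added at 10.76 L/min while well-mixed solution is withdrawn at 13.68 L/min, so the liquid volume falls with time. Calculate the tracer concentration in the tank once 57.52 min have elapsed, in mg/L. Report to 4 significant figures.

Total volume: dV/dt = Q_in − Q_out = -2.92000 L/min, so V(t) = 308.9 − 2.92000 t and V(57.52) = 140.942 L.
Species balance (pure solvent in): dm/dt = −Q_out · m/V(t).
Separate: dm/m = −Q_out dt/V(t) ⇒ ln(m/m₀) = −(Q_out/(Q_in−Q_out)) ln(V/V₀).
m = m₀ (V₀/V)^(Q_out/(Q_in−Q_out)) = 52.00 × (308.9/140.942)^(-4.68493) = 1.31667 mg.
C = m/V = 1.31667/140.942 = 0.00934199 mg/L.

0.009342 mg/L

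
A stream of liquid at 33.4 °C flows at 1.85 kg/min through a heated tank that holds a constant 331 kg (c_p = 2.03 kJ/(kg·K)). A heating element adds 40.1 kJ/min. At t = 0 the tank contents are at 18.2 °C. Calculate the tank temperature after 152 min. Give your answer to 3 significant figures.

33.0 °C

M c_p dT/dt = ṁ c_p (T_in − T) + Q̇.
Rearrange: dT/dt = (T_ss − T)/τ with τ = M/ṁ = 178.92 min and T_ss = T_in + Q̇/(ṁ c_p) = 44.078 °C.
This is linear first-order; T(t) = T_ss + (T₀ − T_ss) e^(−t/τ).
T(152) = 44.078 + (-25.878)·e^(−152/178.92) = 44.078 + (-25.878)·0.42761 = 33.012 °C.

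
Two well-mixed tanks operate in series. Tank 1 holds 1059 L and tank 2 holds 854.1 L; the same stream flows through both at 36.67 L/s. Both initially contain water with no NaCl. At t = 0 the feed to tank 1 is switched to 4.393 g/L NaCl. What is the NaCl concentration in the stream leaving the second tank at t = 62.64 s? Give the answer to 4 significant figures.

Each tank obeys Vᵢ dCᵢ/dt = Q(Cᵢ₋₁ − Cᵢ), so τᵢ = Vᵢ/Q.
τ₁ = 1059/36.67 = 28.8792 s; τ₂ = 854.1/36.67 = 23.2915 s.
Solving the cascade with C₁(0)=C₂(0)=0 gives C₂(t) = C_in[1 − (τ₁ e^(−t/τ₁) − τ₂ e^(−t/τ₂))/(τ₁ − τ₂)].
At t = 62.64: e^(−t/τ₁) = 0.114288, e^(−t/τ₂) = 0.0679223.
C₂ = 4.393·[1 − (28.8792·0.114288 − 23.2915·0.0679223)/(5.58767)] = 4.393·0.692444 = 3.04190 g/L.

3.042 g/L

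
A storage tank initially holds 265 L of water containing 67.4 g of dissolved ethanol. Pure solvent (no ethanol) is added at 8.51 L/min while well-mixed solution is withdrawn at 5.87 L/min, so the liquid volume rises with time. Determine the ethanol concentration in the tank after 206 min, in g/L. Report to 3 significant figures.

0.00697 g/L

Total volume: dV/dt = Q_in − Q_out = 2.6400 L/min, so V(t) = 265 + 2.6400 t and V(206) = 808.84 L.
Species balance (pure solvent in): dm/dt = −Q_out · m/V(t).
dm/m = −Q_out dt/(V₀ + 2.6400 t); integrating gives ln(m/m₀) = −(Q_out/(Q_in−Q_out)) ln(V/V₀).
m = m₀ (V₀/V)^(Q_out/(Q_in−Q_out)) = 67.4 × (265/808.84)^(2.2235) = 5.6380 g.
C = m/V = 5.6380/808.84 = 0.0069704 g/L.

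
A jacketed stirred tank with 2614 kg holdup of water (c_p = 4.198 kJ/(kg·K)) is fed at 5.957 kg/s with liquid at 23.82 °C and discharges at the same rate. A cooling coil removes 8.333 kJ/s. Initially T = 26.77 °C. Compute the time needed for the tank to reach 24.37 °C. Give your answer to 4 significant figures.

M c_p dT/dt = ṁ c_p (T_in − T) − Q̇.
τ = M/ṁ = 438.811 s; T_ss = T_in − Q̇/(ṁ c_p) = 23.4868 °C.
T(t) = T_ss + (T₀ − T_ss) e^(−t/τ). Set T = 24.37:
e^(−t/τ) = (24.37 − 23.4868)/(26.77 − 23.4868) = 0.269010
t = −438.811 · ln(0.269010) = 576.162 s.

576.2 s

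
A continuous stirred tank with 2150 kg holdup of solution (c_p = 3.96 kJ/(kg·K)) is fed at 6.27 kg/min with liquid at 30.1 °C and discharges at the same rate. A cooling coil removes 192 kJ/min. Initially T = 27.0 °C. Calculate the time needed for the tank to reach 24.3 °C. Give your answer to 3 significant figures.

M c_p dT/dt = ṁ c_p (T_in − T) − Q̇.
τ = M/ṁ = 342.90 min; T_ss = T_in − Q̇/(ṁ c_p) = 22.367 °C.
T(t) = T_ss + (T₀ − T_ss) e^(−t/τ). Set T = 24.3:
e^(−t/τ) = (24.3 − 22.367)/(27.0 − 22.367) = 0.41720
t = −342.90 · ln(0.41720) = 299.76 min.

300 min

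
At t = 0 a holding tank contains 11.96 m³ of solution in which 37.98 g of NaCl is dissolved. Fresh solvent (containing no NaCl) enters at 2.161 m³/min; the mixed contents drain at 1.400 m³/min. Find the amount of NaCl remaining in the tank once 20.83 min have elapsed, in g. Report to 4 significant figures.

Let m(t) be the amount of NaCl. Volume: V(t) = V₀ + (Q_in − Q_out) t = 11.96 + 0.761000 t; V(20.83) = 27.8116 m³.
Solute balance: dm/dt = 0 − Q_out C = −Q_out m/V(t).
dm/m = −Q_out dt/(V₀ + 0.761000 t); integrating gives ln(m/m₀) = −(Q_out/(Q_in−Q_out)) ln(V/V₀).
m = m₀ (V₀/V)^(Q_out/(Q_in−Q_out)) = 37.98 × (11.96/27.8116)^(1.83968) = 8.04117 g.

8.041 g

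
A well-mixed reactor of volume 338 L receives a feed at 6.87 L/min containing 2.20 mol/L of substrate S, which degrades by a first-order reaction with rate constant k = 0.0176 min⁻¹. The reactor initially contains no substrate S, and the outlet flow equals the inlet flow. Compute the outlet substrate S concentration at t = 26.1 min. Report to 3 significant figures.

V dC/dt = Q(C_in − C) − k V C.
dC/dt = (Q/V) C_in − (Q/V + k) C; effective rate a = Q/V + k = 0.020325 + 0.0176 = 0.037925 min⁻¹.
C_ss = Q C_in/(Q + kV) = 1.1790 mol/L; C(t) = C_ss + (C₀ − C_ss) e^(−a t).
C(26.1) = 1.1790 + (-1.1790)·e^(−0.037925·26.1) = 1.1790 + (-1.1790)·0.37163 = 0.74088 mol/L.

0.741 mol/L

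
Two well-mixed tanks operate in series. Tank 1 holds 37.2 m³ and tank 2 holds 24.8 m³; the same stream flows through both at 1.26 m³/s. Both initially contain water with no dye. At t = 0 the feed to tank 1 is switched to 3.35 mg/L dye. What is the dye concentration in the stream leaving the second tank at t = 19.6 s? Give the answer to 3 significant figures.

0.651 mg/L

Species balance on tank i: dCᵢ/dt = (Cᵢ₋₁ − Cᵢ)/τᵢ with τᵢ = Vᵢ/Q.
τ₁ = 37.2/1.26 = 29.524 s; τ₂ = 24.8/1.26 = 19.683 s.
Tank 1: C₁ = C_in(1 − e^(−t/τ₁)). Tank 2 (τ₁ ≠ τ₂): C₂ = C_in[1 − (τ₁ e^(−t/τ₁) − τ₂ e^(−t/τ₂))/(τ₁ − τ₂)].
At t = 19.6: e^(−t/τ₁) = 0.51485, e^(−t/τ₂) = 0.36943.
C₂ = 3.35·[1 − (29.524·0.51485 − 19.683·0.36943)/(9.8413)] = 3.35·0.19429 = 0.65086 mg/L.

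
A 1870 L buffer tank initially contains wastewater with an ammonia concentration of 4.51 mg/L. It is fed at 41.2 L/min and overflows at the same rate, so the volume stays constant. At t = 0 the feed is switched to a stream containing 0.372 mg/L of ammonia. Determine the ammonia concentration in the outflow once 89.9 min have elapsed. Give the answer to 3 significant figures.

Transient balance on the dissolved component: V dC/dt = Q(C_in − C).
Rewrite as dC/dt + C/τ = C_in/τ, τ = V/Q = 45.388 min.
Solution: C(t) = C_in + (C₀ − C_in) e^(−t/τ).
C(89.9) = 0.372 + (4.51 − 0.372)·e^(−89.9/45.388) = 0.372 + (4.1380)·0.13797 = 0.94294 mg/L.

0.943 mg/L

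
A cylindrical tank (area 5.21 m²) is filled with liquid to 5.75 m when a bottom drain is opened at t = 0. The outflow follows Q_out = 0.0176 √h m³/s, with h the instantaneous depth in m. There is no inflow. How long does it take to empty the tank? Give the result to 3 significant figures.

1420 s

Unsteady balance on liquid volume: A dh/dt = −0.0176 √h.
This is separable: 2 d(√h)/dt = −0.0176/A, so √h = √h₀ − (0.0176/(2A)) t.
Tank is empty when √h = 0: t_empty = 2A√h₀/0.0176.
t_empty = 2·5.21·√5.75/0.0176 = 10.420·2.3979/0.0176 = 1419.7 s.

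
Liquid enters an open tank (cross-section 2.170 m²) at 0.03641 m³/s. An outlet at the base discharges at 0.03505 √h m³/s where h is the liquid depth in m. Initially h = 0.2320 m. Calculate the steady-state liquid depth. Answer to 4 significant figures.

Level balance: A dh/dt = 0.03641 − 0.03505 √h. Setting dh/dt = 0:
Q_in = 0.03505 √h_ss ⇒ √h_ss = 0.03641/0.03505 = 1.03880.
h_ss = 1.03880² = 1.07911 m. (Since h₀ = 0.2320 m < h_ss, the level will rise toward this value.)

1.079 m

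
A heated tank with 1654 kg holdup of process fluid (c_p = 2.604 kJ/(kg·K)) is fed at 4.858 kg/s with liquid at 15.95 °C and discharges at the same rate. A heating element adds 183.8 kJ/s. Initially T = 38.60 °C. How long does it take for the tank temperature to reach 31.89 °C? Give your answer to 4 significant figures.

595.9 s

First-law balance (no shaft work): M c_p dT/dt = ṁ c_p (T_in − T) + 183.8.
τ = M/ṁ = 340.469 s; T_ss = T_in + Q̇/(ṁ c_p) = 30.4794 °C.
T(t) = T_ss + (T₀ − T_ss) e^(−t/τ). Set T = 31.89:
e^(−t/τ) = (31.89 − 30.4794)/(38.60 − 30.4794) = 0.173709
t = −340.469 · ln(0.173709) = 595.949 s.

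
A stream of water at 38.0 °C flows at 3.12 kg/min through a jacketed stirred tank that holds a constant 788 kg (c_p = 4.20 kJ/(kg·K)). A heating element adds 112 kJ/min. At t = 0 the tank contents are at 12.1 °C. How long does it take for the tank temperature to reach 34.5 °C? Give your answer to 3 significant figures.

M c_p dT/dt = ṁ c_p (T_in − T) + Q̇.
τ = M/ṁ = 252.56 min; T_ss = T_in + Q̇/(ṁ c_p) = 46.547 °C.
T(t) = T_ss + (T₀ − T_ss) e^(−t/τ). Set T = 34.5:
e^(−t/τ) = (34.5 − 46.547)/(12.1 − 46.547) = 0.34973
t = −252.56 · ln(0.34973) = 265.35 min.

265 min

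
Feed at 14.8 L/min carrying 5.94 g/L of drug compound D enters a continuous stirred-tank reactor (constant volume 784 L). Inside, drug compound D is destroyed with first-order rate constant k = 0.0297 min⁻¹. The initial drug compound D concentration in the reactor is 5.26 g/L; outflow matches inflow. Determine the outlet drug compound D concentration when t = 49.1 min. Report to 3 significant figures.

2.58 g/L

V dC/dt = Q(C_in − C) − k V C.
dC/dt = (Q/V) C_in − (Q/V + k) C; effective rate a = Q/V + k = 0.018878 + 0.0297 = 0.048578 min⁻¹.
C_ss = Q C_in/(Q + kV) = 2.3083 g/L; C(t) = C_ss + (C₀ − C_ss) e^(−a t).
C(49.1) = 2.3083 + (2.9517)·e^(−0.048578·49.1) = 2.3083 + (2.9517)·0.092074 = 2.5801 g/L.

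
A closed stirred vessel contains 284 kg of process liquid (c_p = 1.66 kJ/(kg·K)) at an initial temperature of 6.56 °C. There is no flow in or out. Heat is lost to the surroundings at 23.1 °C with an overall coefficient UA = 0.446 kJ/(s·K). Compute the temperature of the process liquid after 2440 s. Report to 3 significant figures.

M c_p dT/dt = −UA(T − T_amb).
dT/dt = (T_ss − T)/τ with T_ss = T_amb = 23.100 °C, τ = M c_p/UA = 284·1.66/0.446 = 1057.0 s.
Integrating: T(t) = T_ss + (T₀ − T_ss) e^(−t/τ).
T(2440) = 23.100 + (-16.540)·0.099427 = 21.455 °C.

21.5 °C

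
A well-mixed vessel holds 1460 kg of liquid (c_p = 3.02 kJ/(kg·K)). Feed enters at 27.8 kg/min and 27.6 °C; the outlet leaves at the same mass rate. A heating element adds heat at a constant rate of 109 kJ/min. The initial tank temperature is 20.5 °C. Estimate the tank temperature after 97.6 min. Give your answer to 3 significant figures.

First-law balance (no shaft work): M c_p dT/dt = ṁ c_p (T_in − T) + 109.
τ = M/ṁ = 52.518 min; T_ss = T_in + Q̇/(ṁ c_p) = 27.6 + 109/(27.8·3.02) = 28.898 °C.
This is linear first-order; T(t) = T_ss + (T₀ − T_ss) e^(−t/τ).
T(97.6) = 28.898 + (-8.3983)·e^(−97.6/52.518) = 28.898 + (-8.3983)·0.15592 = 27.589 °C.

27.6 °C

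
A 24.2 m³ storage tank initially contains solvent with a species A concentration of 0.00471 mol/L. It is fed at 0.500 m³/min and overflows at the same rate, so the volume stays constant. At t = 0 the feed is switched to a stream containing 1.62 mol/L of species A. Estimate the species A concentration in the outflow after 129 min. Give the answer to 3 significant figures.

Mass balance on the solute (V constant): V dC/dt = Q(C_in − C).
So dC/dt = (C_in − C)/τ with τ = V/Q = 24.2/0.500 = 48.400 min.
This is linear first-order; C(t) = C_in + (C₀ − C_in) e^(−t/τ).
C(129) = 1.62 + (0.00471 − 1.62)·e^(−129/48.400) = 1.62 + (-1.6153)·0.069579 = 1.5076 mol/L.

1.51 mol/L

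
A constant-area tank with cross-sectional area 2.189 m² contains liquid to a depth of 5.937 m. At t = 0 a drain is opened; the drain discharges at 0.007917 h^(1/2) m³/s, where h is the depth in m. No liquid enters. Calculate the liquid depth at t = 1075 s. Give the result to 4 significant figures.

Accumulation of liquid (constant cross-section A): A dh/dt = −0.007917 √h.
∫ h^(−1/2) dh = −(0.007917/A) ∫ dt, giving 2√h = 2√h₀ − (0.007917/A) t.
√h = √5.937 − 0.007917·1075/(2·2.189) = 2.43660 − 1.94399 = 0.492609.
h = 0.492609² = 0.242664 m.

0.2427 m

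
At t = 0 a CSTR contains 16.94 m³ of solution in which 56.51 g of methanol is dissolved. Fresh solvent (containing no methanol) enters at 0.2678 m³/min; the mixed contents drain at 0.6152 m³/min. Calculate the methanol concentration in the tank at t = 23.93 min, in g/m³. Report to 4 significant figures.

1.983 g/m³

Total volume: dV/dt = Q_in − Q_out = -0.347400 m³/min, so V(t) = 16.94 − 0.347400 t and V(23.93) = 8.62672 m³.
Species balance (pure solvent in): dm/dt = −Q_out · m/V(t).
dm/m = −Q_out dt/(V₀ − 0.347400 t); integrating gives ln(m/m₀) = −(Q_out/(Q_in−Q_out)) ln(V/V₀).
m = m₀ (V₀/V)^(Q_out/(Q_in−Q_out)) = 56.51 × (16.94/8.62672)^(-1.77087) = 17.1057 g.
C = m/V = 17.1057/8.62672 = 1.98287 g/m³.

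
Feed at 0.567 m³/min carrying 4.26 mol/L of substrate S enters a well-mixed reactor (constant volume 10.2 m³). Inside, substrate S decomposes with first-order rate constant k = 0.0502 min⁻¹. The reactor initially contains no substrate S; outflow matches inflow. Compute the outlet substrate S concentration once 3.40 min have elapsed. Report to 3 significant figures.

0.676 mol/L

Species balance: V dC/dt = Q C_in − Q C − k V C.
This is linear with rate a = Q/V + k = 0.10579 min⁻¹.
C_ss = Q C_in/(Q + kV) = 2.2385 mol/L; C(t) = C_ss + (C₀ − C_ss) e^(−a t).
C(3.40) = 2.2385 + (-2.2385)·e^(−0.10579·3.40) = 2.2385 + (-2.2385)·0.69790 = 0.67625 mol/L.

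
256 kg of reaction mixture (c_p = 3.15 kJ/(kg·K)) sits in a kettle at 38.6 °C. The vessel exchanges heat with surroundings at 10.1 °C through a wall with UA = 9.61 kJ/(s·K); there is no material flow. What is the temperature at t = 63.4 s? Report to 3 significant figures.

23.5 °C

Energy balance: M c_p dT/dt = −UA(T − T_amb).
dT/dt = (T_ss − T)/τ with T_ss = T_amb = 10.100 °C, τ = M c_p/UA = 256·3.15/9.61 = 83.913 s.
T approaches T_ss exponentially: T(t) = T_ss + (T₀ − T_ss) e^(−t/τ).
T(63.4) = 10.100 + (28.500)·0.46975 = 23.488 °C.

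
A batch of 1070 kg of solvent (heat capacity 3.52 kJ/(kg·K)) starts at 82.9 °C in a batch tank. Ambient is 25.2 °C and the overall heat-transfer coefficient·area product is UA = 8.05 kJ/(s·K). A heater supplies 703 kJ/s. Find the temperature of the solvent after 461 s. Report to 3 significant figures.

Unsteady energy balance on the tank contents: M c_p dT/dt = −UA(T − T_amb) + Q̇.
dT/dt = (T_ss − T)/τ with T_ss = T_amb + Q̇/UA = 25.2 + 703/8.05 = 112.53 °C, τ = M c_p/UA = 1070·3.52/8.05 = 467.88 s.
This is linear first-order; T(t) = T_ss + (T₀ − T_ss) e^(−t/τ).
T(461) = 112.53 + (-29.629)·0.37333 = 101.47 °C.

101 °C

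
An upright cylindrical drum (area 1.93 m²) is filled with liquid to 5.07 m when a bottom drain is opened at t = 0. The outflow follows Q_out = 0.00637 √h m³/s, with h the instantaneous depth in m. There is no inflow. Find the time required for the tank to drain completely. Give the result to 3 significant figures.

1360 s

With no inflow, A dh/dt = −0.00637 √h.
∫ h^(−1/2) dh = −(0.00637/A) ∫ dt, giving 2√h = 2√h₀ − (0.00637/A) t.
Set h = 0: 2√h₀ = (0.00637/A) t_empty ⇒ t_empty = 2A√h₀/0.00637.
t_empty = 2·1.93·√5.07/0.00637 = 3.8600·2.2517/0.00637 = 1364.4 s.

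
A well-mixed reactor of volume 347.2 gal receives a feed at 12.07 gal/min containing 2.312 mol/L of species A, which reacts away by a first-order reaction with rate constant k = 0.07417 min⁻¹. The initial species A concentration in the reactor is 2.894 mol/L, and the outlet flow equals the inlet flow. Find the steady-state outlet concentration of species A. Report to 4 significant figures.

0.7378 mol/L

Accumulation = in − out − consumed: V dC/dt = Q C_in − Q C − k V C.
At steady state: 0 = Q C_in − (Q + kV) C_ss, so C_ss = Q C_in/(Q + kV).
C_ss = 12.07·2.312/(12.07 + 0.07417·347.2) = 27.9058/37.8218 = 0.737824 mol/L.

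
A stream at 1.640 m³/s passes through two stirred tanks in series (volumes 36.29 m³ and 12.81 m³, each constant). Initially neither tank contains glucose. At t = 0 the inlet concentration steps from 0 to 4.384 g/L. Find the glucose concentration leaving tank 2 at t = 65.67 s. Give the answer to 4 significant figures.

Each tank obeys Vᵢ dCᵢ/dt = Q(Cᵢ₋₁ − Cᵢ), so τᵢ = Vᵢ/Q.
τ₁ = 36.29/1.640 = 22.1280 s; τ₂ = 12.81/1.640 = 7.81098 s.
Solving the cascade with C₁(0)=C₂(0)=0 gives C₂(t) = C_in[1 − (τ₁ e^(−t/τ₁) − τ₂ e^(−t/τ₂))/(τ₁ − τ₂)].
At t = 65.67: e^(−t/τ₁) = 0.0514201, e^(−t/τ₂) = 0.000223209.
C₂ = 4.384·[1 − (22.1280·0.0514201 − 7.81098·0.000223209)/(14.3171)] = 4.384·0.920648 = 4.03612 g/L.

4.036 g/L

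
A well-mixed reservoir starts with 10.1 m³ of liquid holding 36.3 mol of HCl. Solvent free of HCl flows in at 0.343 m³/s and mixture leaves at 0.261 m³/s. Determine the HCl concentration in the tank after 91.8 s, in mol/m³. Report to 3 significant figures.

Total volume: dV/dt = Q_in − Q_out = 0.082000 m³/s, so V(t) = 10.1 + 0.082000 t and V(91.8) = 17.628 m³.
No HCl enters, so dm/dt = −Q_out · (m/V).
dm/m = −Q_out dt/(V₀ + 0.082000 t); integrating gives ln(m/m₀) = −(Q_out/(Q_in−Q_out)) ln(V/V₀).
m = m₀ (V₀/V)^(Q_out/(Q_in−Q_out)) = 36.3 × (10.1/17.628)^(3.1829) = 6.1666 mol.
C = m/V = 6.1666/17.628 = 0.34983 mol/m³.

0.350 mol/m³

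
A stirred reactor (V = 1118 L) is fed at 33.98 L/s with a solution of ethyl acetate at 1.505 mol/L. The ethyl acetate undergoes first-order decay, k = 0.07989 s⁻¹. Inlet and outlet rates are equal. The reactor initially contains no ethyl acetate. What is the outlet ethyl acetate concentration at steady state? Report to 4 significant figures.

Accumulation = in − out − consumed: V dC/dt = Q C_in − Q C − k V C.
At steady state: 0 = Q C_in − (Q + kV) C_ss, so C_ss = Q C_in/(Q + kV).
C_ss = 33.98·1.505/(33.98 + 0.07989·1118) = 51.1399/123.297 = 0.414770 mol/L.

0.4148 mol/L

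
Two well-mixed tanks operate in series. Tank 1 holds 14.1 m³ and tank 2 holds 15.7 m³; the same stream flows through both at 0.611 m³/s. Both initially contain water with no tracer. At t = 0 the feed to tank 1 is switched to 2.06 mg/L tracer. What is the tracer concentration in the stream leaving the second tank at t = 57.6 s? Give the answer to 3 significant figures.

Species balance on tank i: dCᵢ/dt = (Cᵢ₋₁ − Cᵢ)/τᵢ with τᵢ = Vᵢ/Q.
τ₁ = 14.1/0.611 = 23.077 s; τ₂ = 15.7/0.611 = 25.696 s.
Solving the cascade with C₁(0)=C₂(0)=0 gives C₂(t) = C_in[1 − (τ₁ e^(−t/τ₁) − τ₂ e^(−t/τ₂))/(τ₁ − τ₂)].
At t = 57.6: e^(−t/τ₁) = 0.082414, e^(−t/τ₂) = 0.10629.
C₂ = 2.06·[1 − (23.077·0.082414 − 25.696·0.10629)/(-2.6187)] = 2.06·0.68335 = 1.4077 mg/L.

1.41 mg/L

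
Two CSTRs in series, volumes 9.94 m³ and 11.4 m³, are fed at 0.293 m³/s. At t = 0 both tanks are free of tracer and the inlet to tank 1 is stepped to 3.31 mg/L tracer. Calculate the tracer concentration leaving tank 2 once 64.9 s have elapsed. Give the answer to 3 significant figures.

Each tank obeys Vᵢ dCᵢ/dt = Q(Cᵢ₋₁ − Cᵢ), so τᵢ = Vᵢ/Q.
τ₁ = 9.94/0.293 = 33.925 s; τ₂ = 11.4/0.293 = 38.908 s.
Solving the cascade with C₁(0)=C₂(0)=0 gives C₂(t) = C_in[1 − (τ₁ e^(−t/τ₁) − τ₂ e^(−t/τ₂))/(τ₁ − τ₂)].
At t = 64.9: e^(−t/τ₁) = 0.14763, e^(−t/τ₂) = 0.18862.
C₂ = 3.31·[1 − (33.925·0.14763 − 38.908·0.18862)/(-4.9829)] = 3.31·0.53234 = 1.7621 mg/L.

1.76 mg/L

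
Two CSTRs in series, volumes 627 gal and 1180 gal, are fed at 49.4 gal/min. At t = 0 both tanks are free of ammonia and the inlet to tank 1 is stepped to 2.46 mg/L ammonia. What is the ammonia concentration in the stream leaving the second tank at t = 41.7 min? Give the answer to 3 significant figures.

1.65 mg/L

Time constants: τᵢ = Vᵢ/Q for each well-mixed tank.
τ₁ = 627/49.4 = 12.692 min; τ₂ = 1180/49.4 = 23.887 min.
Solving the cascade with C₁(0)=C₂(0)=0 gives C₂(t) = C_in[1 − (τ₁ e^(−t/τ₁) − τ₂ e^(−t/τ₂))/(τ₁ − τ₂)].
At t = 41.7: e^(−t/τ₁) = 0.037424, e^(−t/τ₂) = 0.17451.
C₂ = 2.46·[1 − (12.692·0.037424 − 23.887·0.17451)/(-11.194)] = 2.46·0.67005 = 1.6483 mg/L.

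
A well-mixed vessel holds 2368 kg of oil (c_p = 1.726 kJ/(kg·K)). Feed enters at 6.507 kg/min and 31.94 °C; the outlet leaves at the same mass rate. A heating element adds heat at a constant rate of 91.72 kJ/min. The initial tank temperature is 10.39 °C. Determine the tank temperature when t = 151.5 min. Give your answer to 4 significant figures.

Heat balance on the well-mixed liquid: M c_p dT/dt = ṁ c_p (T_in − T) + 91.72.
Rearrange: dT/dt = (T_ss − T)/τ with τ = M/ṁ = 363.916 min and T_ss = T_in + Q̇/(ṁ c_p) = 40.1066 °C.
Integrating: T(t) = T_ss + (T₀ − T_ss) e^(−t/τ).
T(151.5) = 40.1066 + (-29.7166)·e^(−151.5/363.916) = 40.1066 + (-29.7166)·0.659479 = 20.5091 °C.

20.51 °C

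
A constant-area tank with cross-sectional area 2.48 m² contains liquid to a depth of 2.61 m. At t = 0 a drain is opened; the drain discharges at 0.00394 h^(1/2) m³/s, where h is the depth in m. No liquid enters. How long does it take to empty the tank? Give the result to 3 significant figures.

2030 s

A dh/dt = −Q_out = −0.00394 √h.
Separate and integrate: 2(√h − √h₀) = −(0.00394/A) t.
Set h = 0: 2√h₀ = (0.00394/A) t_empty ⇒ t_empty = 2A√h₀/0.00394.
t_empty = 2·2.48·√2.61/0.00394 = 4.9600·1.6155/0.00394 = 2033.8 s.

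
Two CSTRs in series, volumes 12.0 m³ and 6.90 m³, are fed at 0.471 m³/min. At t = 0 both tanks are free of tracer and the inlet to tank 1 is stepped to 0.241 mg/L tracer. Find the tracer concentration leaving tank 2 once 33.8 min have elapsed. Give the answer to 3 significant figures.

0.123 mg/L

Species balance on tank i: dCᵢ/dt = (Cᵢ₋₁ − Cᵢ)/τᵢ with τᵢ = Vᵢ/Q.
τ₁ = 12.0/0.471 = 25.478 min; τ₂ = 6.90/0.471 = 14.650 min.
Solving the cascade with C₁(0)=C₂(0)=0 gives C₂(t) = C_in[1 − (τ₁ e^(−t/τ₁) − τ₂ e^(−t/τ₂))/(τ₁ − τ₂)].
At t = 33.8: e^(−t/τ₁) = 0.26536, e^(−t/τ₂) = 0.099538.
C₂ = 0.241·[1 − (25.478·0.26536 − 14.650·0.099538)/(10.828)] = 0.241·0.51028 = 0.12298 mg/L.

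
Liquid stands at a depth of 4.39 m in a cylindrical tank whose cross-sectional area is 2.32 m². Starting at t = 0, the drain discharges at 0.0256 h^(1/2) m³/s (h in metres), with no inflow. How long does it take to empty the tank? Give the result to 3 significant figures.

380 s

With no inflow, A dh/dt = −0.0256 √h.
∫ h^(−1/2) dh = −(0.0256/A) ∫ dt, giving 2√h = 2√h₀ − (0.0256/A) t.
Set h = 0: 2√h₀ = (0.0256/A) t_empty ⇒ t_empty = 2A√h₀/0.0256.
t_empty = 2·2.32·√4.39/0.0256 = 4.6400·2.0952/0.0256 = 379.76 s.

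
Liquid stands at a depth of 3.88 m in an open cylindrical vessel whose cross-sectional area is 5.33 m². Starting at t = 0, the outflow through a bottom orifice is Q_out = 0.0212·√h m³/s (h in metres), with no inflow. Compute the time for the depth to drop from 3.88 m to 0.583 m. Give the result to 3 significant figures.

607 s

With no inflow, A dh/dt = −0.0212 √h.
This is separable: 2 d(√h)/dt = −0.0212/A, so √h = √h₀ − (0.0212/(2A)) t.
t = 2A(√h₀ − √h)/0.0212 = 2·5.33·(√3.88 − √0.583)/0.0212
  = 10.660 × (1.9698 − 0.76354) / 0.0212 = 606.53 s.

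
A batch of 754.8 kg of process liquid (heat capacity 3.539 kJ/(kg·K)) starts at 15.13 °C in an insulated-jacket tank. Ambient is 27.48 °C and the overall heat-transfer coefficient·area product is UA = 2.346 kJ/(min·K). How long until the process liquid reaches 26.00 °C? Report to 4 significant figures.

2416 min

M c_p dT/dt = −UA(T − T_amb).
τ = M c_p/UA = 1138.63 min; T_ss = T_amb = 27.4800 °C.
T(t) = T_ss + (T₀ − T_ss)e^(−t/τ); set T = 26.00:
t = −τ ln[(T − T_ss)/(T₀ − T_ss)] = −1138.63 · ln(0.119838) = 2415.74 min.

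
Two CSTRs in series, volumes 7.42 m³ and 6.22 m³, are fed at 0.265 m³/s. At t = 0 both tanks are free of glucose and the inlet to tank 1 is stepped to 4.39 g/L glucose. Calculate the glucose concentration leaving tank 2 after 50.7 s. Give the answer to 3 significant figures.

Time constants: τᵢ = Vᵢ/Q for each well-mixed tank.
τ₁ = 7.42/0.265 = 28.000 s; τ₂ = 6.22/0.265 = 23.472 s.
Solving the cascade with C₁(0)=C₂(0)=0 gives C₂(t) = C_in[1 − (τ₁ e^(−t/τ₁) − τ₂ e^(−t/τ₂))/(τ₁ − τ₂)].
At t = 50.7: e^(−t/τ₁) = 0.16354, e^(−t/τ₂) = 0.11532.
C₂ = 4.39·[1 − (28.000·0.16354 − 23.472·0.11532)/(4.5283)] = 4.39·0.58653 = 2.5749 g/L.

2.57 g/L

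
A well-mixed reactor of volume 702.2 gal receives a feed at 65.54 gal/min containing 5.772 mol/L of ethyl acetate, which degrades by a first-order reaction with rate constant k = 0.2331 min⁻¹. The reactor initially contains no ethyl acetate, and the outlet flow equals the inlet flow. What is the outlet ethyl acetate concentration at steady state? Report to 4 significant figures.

1.650 mol/L

Accumulation = in − out − consumed: V dC/dt = Q C_in − Q C − k V C.
At steady state: 0 = Q C_in − (Q + kV) C_ss, so C_ss = Q C_in/(Q + kV).
C_ss = 65.54·5.772/(65.54 + 0.2331·702.2) = 378.297/229.223 = 1.65035 mol/L.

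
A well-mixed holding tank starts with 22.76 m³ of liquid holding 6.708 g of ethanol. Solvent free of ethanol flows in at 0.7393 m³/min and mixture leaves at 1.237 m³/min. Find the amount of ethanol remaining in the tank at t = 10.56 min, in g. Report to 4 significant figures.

Total volume: dV/dt = Q_in − Q_out = -0.497700 m³/min, so V(t) = 22.76 − 0.497700 t and V(10.56) = 17.5043 m³.
Species balance (pure solvent in): dm/dt = −Q_out · m/V(t).
Separate: dm/m = −Q_out dt/V(t) ⇒ ln(m/m₀) = −(Q_out/(Q_in−Q_out)) ln(V/V₀).
m = m₀ (V₀/V)^(Q_out/(Q_in−Q_out)) = 6.708 × (22.76/17.5043)^(-2.48543) = 3.49289 g.

3.493 g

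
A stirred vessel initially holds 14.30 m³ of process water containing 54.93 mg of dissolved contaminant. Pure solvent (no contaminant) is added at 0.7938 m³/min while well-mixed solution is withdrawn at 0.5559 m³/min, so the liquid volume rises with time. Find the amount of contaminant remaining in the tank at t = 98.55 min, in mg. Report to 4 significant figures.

Let m(t) be the amount of contaminant. Volume: V(t) = V₀ + (Q_in − Q_out) t = 14.30 + 0.237900 t; V(98.55) = 37.7450 m³.
Solute balance: dm/dt = 0 − Q_out C = −Q_out m/V(t).
dm/m = −Q_out dt/(V₀ + 0.237900 t); integrating gives ln(m/m₀) = −(Q_out/(Q_in−Q_out)) ln(V/V₀).
m = m₀ (V₀/V)^(Q_out/(Q_in−Q_out)) = 54.93 × (14.30/37.7450)^(2.33670) = 5.68639 mg.

5.686 mg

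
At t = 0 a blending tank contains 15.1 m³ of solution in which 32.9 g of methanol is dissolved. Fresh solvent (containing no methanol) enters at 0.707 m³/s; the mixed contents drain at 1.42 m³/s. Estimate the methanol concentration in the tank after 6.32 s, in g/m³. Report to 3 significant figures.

Total volume: dV/dt = Q_in − Q_out = -0.71300 m³/s, so V(t) = 15.1 − 0.71300 t and V(6.32) = 10.594 m³.
Species balance (pure solvent in): dm/dt = −Q_out · m/V(t).
Separate: dm/m = −Q_out dt/V(t) ⇒ ln(m/m₀) = −(Q_out/(Q_in−Q_out)) ln(V/V₀).
m = m₀ (V₀/V)^(Q_out/(Q_in−Q_out)) = 32.9 × (15.1/10.594)^(-1.9916) = 16.242 g.
C = m/V = 16.242/10.594 = 1.5332 g/m³.

1.53 g/m³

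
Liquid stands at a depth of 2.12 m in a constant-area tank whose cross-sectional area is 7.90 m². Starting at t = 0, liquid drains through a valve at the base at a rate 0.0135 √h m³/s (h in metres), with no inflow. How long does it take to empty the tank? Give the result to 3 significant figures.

A dh/dt = −Q_out = −0.0135 √h.
This is separable: 2 d(√h)/dt = −0.0135/A, so √h = √h₀ − (0.0135/(2A)) t.
Set h = 0: 2√h₀ = (0.0135/A) t_empty ⇒ t_empty = 2A√h₀/0.0135.
t_empty = 2·7.90·√2.12/0.0135 = 15.800·1.4560/0.0135 = 1704.1 s.

1700 s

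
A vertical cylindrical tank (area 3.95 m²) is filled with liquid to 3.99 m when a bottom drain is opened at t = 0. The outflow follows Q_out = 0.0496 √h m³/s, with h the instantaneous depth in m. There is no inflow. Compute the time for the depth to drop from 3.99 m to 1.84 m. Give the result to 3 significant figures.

102 s

A dh/dt = −Q_out = −0.0496 √h.
This is separable: 2 d(√h)/dt = −0.0496/A, so √h = √h₀ − (0.0496/(2A)) t.
t = 2A(√h₀ − √h)/0.0496 = 2·3.95·(√3.99 − √1.84)/0.0496
  = 7.9000 × (1.9975 − 1.3565) / 0.0496 = 102.10 s.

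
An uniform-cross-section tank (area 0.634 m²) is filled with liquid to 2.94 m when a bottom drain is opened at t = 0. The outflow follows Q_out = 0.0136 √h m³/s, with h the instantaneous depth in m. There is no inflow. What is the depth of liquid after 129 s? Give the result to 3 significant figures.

With no inflow, A dh/dt = −0.0136 √h.
∫ h^(−1/2) dh = −(0.0136/A) ∫ dt, giving 2√h = 2√h₀ − (0.0136/A) t.
√h = √2.94 − 0.0136·129/(2·0.634) = 1.7146 − 1.3836 = 0.33105.
h = 0.33105² = 0.10959 m.

0.110 m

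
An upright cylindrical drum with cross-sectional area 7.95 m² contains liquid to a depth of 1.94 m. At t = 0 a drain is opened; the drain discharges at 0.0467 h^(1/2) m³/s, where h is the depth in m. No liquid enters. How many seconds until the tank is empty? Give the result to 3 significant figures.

474 s

With no inflow, A dh/dt = −0.0467 √h.
Separate and integrate: 2(√h − √h₀) = −(0.0467/A) t.
Set h = 0: 2√h₀ = (0.0467/A) t_empty ⇒ t_empty = 2A√h₀/0.0467.
t_empty = 2·7.95·√1.94/0.0467 = 15.900·1.3928/0.0467 = 474.22 s.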